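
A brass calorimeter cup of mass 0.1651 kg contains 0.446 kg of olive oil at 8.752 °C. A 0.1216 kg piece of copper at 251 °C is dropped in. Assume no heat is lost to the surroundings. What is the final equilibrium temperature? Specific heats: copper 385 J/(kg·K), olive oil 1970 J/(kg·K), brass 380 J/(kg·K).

With ΣQ=0 the equilibrium temperature is the m·c-weighted mean:
T_f = (46.82×251 + 878.62×8.752 + 62.74×8.752) / (46.82 + 878.62 + 62.74)
    = 19990 / 988.17 ≈ 20.23 °C

T_f ≈ 20.2 °C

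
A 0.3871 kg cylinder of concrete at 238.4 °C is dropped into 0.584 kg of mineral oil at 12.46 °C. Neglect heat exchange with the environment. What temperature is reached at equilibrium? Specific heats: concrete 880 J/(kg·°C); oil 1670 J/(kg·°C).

Heat lost by the concrete equals heat gained by the oil:
0.3871×880×(238.4 − T) = 0.584×1670×(T − 12.46)
340.65(238.4 − T) = 975.28(T − 12.46)
1315.9 T = 93362  ⇒  T ≈ 70.95 °C

T_f ≈ 70.9 °C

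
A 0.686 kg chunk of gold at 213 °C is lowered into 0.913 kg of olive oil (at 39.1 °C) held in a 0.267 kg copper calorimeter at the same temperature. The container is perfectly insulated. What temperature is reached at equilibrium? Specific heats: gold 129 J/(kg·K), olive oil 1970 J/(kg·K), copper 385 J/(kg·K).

T_f ≈ 46.8 °C

Setting the total heat transfer to zero:
0.686*129*(T − 213) + 0.913*1970*(T − 39.1) + 0.267*385*(T − 39.1) = 0
1989.9 T = 93194
T = 93194/1989.9 ≈ 46.83 °C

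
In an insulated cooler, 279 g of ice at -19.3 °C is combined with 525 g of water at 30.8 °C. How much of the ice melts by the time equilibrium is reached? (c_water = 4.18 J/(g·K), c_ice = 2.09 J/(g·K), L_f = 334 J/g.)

Water can give up m c ΔT = 525×4.18×30.8 = 67591 J before reaching 0 °C.
Warming the ice to 0 °C takes 279×2.09×19.3 = 11254 J, leaving 56337 J for melting.
Melting all 279 g of ice would need 279×334 = 93186 J.
56337 J < 93186 J, so only part of the ice melts and the system sits at 0 °C.
m_melt = 56337 / L_f = 168.7 g.

m_melted ≈ 169 g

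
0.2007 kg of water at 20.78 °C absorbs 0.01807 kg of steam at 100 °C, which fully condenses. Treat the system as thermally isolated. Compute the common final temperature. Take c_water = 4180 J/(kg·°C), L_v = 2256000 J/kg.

T_f ≈ 71.9 °C

Taking heat into each body as positive, Σ m c ΔT = 0:
steam→water at 100 °C releases m L_v = 0.01807×2256000 = 40766
  condensed water 100 °C→T: 75.53(T − 100)
  water warms: 0.2007×4180×(T − 20.78) = 838.93(T − 20.78)
914.46 T = 40766 + 7553.3 + 17433 = 65752
T ≈ 71.90 °C — below 100 °C, confirming all the steam condensed.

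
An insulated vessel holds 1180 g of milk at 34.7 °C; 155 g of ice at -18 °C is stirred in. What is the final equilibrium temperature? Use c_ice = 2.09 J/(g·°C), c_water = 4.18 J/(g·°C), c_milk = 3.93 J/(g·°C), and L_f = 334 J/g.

Sum of m c ΔT and latent-heat terms is zero:
ice -18→0 °C: 155·2.09·18 = 5831.1
  latent heat to melt: 155·334 = 51770
  meltwater 0→T: 155·4.18·T = 647.9 T
  milk cools: 1180·3.93·(T − 34.7) = 4637.4(T − 34.7)
5285.3 T = 160918 − 57601 = 103317
T ≈ 19.55 °C (positive, so assuming full melt was valid).

T_f ≈ 19.5 °C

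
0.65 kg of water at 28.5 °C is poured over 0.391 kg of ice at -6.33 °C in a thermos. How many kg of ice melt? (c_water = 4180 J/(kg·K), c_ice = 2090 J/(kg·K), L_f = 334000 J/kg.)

m_melted ≈ 0.216 kg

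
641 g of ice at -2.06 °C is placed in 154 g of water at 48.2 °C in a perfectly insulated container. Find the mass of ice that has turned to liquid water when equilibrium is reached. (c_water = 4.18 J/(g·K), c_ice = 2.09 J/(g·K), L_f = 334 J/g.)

m_melted ≈ 84.6 g

Water can give up m c ΔT = 154·4.18·48.2 = 31027 J before reaching 0 °C.
Warming the ice to 0 °C takes 641·2.09·2.06 = 2759.8 J, leaving 28268 J for melting.
Melting all 641 g of ice would need 641·334 = 214094 J.
Since 28268 < 214094 J, not all the ice melts; equilibrium is at 0 °C.
m_melt = 28268 / L_f = 84.63 g.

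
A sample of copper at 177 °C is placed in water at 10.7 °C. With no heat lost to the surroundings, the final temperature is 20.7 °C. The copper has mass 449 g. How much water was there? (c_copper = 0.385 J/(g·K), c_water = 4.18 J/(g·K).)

m ≈ 646 g

Energy conservation, ΣQ = 0:
449×0.385×(20.7 − 177) + m×4.18×(20.7 − 10.7) = 0
41.8 m = 27019
m = 27019/41.8 ≈ 646.4 g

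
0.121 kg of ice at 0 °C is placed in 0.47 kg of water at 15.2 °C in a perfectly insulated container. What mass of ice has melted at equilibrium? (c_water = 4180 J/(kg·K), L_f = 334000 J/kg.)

Cooling the water to 0 °C releases 0.47×4180×15.2 = 29862 J.
To melt every bit of ice: 0.121×334000 = 40414 J.
That's not enough to melt it all — equilibrium is at 0 °C with ice remaining.
m_melt = 29862 / L_f = 0.08941 kg.

m_melted ≈ 0.0894 kg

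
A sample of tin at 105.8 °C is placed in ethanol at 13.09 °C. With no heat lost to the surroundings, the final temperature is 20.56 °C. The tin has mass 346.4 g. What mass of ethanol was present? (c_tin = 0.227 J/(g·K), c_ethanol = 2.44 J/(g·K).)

Heat lost by the tin = heat gained by the ethanol:
346.4×0.227×(105.8 − 20.56) = m×2.44×(20.56 − 13.09)
18.23 m = 6702.7  ⇒  m ≈ 367.7 g

m ≈ 368 g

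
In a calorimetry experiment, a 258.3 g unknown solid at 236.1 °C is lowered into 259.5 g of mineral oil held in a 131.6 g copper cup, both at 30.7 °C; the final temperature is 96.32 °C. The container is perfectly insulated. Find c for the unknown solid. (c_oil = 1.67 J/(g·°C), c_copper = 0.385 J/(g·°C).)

c ≈ 0.88 J/(g·°C)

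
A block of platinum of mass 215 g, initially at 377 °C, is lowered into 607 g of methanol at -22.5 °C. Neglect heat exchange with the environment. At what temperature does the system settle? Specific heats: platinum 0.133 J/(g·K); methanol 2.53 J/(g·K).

Let T be the final temperature. ΣQ_i = 0:
215*0.133*(T − 377) + 607*2.53*(T − (-22.5)) = 0
28.6(T − 377) + 1535.7(T − (-22.5)) = 0
1564.3 T = -23773
T ≈ -15.20 °C

T_f ≈ -15.2 °C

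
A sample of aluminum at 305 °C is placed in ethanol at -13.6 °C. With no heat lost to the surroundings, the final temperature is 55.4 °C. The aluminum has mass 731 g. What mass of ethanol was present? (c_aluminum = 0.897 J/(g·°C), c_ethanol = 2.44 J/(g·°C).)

m ≈ 972 g

|Q_aluminum| = |Q_ethanol|:
731·0.897·(305 − 55.4) = m·2.44·(55.4 − (-13.6))
168.36 m = 163664  ⇒  m ≈ 972.1 g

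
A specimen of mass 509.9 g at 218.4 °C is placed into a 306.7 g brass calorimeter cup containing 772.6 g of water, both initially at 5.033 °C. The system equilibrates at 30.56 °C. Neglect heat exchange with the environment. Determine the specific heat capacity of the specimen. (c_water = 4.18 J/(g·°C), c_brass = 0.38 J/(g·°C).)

Energy conservation, ΣQ = 0:
509.9·c·(30.56 − 218.4) + 772.6·4.18·(30.56 − 5.033) + 306.7·0.38·(30.56 − 5.033) = 0
-95780 c = -85414
c = -85414/-95780 ≈ 0.8918 J/(g·°C)

c ≈ 0.892 J/(g·°C)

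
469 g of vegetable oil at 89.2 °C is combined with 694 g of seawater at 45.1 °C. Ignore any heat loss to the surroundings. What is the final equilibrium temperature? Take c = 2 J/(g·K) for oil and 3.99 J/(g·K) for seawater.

T_f ≈ 56.3 °C

Energy conservation, ΣQ = 0:
469×2×(T − 89.2) + 694×3.99×(T − 45.1) = 0
938(T − 89.2) + 2769.1(T − 45.1) = 0
(938 + 2769.1) T = 938×89.2 + 2769.1×45.1
T ≈ 56.26 °C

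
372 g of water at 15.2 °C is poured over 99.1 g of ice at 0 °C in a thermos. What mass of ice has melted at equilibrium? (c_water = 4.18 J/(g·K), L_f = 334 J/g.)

Cooling the water to 0 °C releases 372×4.18×15.2 = 23635 J.
Fully melting the ice requires m_ice L_f = 99.1×334 = 33099 J.
23635 J < 33099 J, so only part of the ice melts and the system sits at 0 °C.
m_melted×334 = 23635  ⇒  m_melted ≈ 70.76 g.

m_melted ≈ 70.8 g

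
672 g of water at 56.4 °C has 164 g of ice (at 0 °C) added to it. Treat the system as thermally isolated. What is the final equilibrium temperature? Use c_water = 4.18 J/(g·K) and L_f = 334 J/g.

Energy conservation, ΣQ = 0:
melt ice: 164×334 = 54776; meltwater 0→T: 164×4.18×T = 685.52 T; water cools: 672×4.18×(T − 56.4) = 2809(T − 56.4)
3494.5 T = 158425 − 54776 = 103649
T ≈ 29.66 °C. Since T > 0 °C, the all-ice-melts assumption holds.

T_f ≈ 29.7 °C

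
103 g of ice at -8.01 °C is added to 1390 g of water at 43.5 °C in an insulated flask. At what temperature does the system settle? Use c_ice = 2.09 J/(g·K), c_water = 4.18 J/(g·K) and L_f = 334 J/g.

T_f ≈ 34.7 °C

Energy conservation, ΣQ = 0:
warm ice to 0 °C: 103×2.09×(0 − (-8.01)) = 1724.3
  melt ice: 103×334 = 34402
  warm the meltwater: 430.54 T
  water cools: 1390×4.18×(T − 43.5) = 5810.2(T − 43.5)
6240.7 T = 252744 − 36126 = 216617
T ≈ 34.71 °C (positive, so assuming full melt was valid).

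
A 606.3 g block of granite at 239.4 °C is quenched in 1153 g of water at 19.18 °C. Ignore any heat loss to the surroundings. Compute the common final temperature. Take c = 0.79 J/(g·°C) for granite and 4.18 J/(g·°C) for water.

Net heat exchanged in the isolated system is zero:
606.3·0.79·(T − 239.4) + 1153·4.18·(T − 19.18) = 0
5298.5 T = 207106
T = 207106/5298.5 ≈ 39.09 °C

T_f ≈ 39.1 °C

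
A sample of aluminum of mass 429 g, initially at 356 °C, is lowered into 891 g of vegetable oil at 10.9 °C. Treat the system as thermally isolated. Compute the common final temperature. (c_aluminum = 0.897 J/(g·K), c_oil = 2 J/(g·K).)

T_f ≈ 72.2 °C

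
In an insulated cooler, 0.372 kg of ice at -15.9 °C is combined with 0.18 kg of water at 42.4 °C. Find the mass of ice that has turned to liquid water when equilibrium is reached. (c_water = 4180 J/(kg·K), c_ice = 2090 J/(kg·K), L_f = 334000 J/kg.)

Water can give up m c ΔT = 0.18·4180·42.4 = 31902 J before reaching 0 °C.
Of that, 0.372·2090·15.9 = 12362 J goes to bring the ice to 0 °C, leaving 19540 J.
Melting all 0.372 kg of ice would need 0.372·334000 = 124248 J.
19540 J < 124248 J, so only part of the ice melts and the system sits at 0 °C.
m_melted·334000 = 19540  ⇒  m_melted ≈ 0.0585 kg.

m_melted ≈ 0.0585 kg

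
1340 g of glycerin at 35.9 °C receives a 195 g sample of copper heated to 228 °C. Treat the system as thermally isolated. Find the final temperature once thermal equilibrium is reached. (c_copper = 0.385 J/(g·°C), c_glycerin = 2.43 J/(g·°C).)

T_f ≈ 40.2 °C

Net heat exchanged in the isolated system is zero:
195·0.385·(T − 228) + 1340·2.43·(T − 35.9) = 0
75.08(T − 228) + 3256.2(T − 35.9) = 0
(75.08 + 3256.2) T = 75.08·228 + 3256.2·35.9
T = 134015/3331.3 ≈ 40.23 °C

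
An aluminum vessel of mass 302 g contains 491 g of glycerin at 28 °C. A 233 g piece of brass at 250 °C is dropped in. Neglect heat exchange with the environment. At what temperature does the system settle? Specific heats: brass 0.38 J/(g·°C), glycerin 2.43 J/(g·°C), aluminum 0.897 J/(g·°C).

T_f ≈ 40.7 °C

With ΣQ=0 the equilibrium temperature is the m·c-weighted mean:
T_f = (88.54×250 + 1193.1×28 + 270.89×28) / (88.54 + 1193.1 + 270.89)
    = 63128 / 1552.6 ≈ 40.66 °C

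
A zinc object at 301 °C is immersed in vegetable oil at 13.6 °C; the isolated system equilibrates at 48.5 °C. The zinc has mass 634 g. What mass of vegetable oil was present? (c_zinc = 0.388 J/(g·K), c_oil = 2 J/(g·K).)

Setting the total heat transfer to zero:
634×0.388×(48.5 − 301) + m×2×(48.5 − 13.6) = 0
69.8 m = 62113
m = 62113/69.8 ≈ 889.9 g

m ≈ 890 g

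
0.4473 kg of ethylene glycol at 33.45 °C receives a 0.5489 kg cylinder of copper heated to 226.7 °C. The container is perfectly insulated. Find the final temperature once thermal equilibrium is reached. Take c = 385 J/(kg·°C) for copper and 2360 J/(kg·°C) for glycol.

T_f ≈ 65.7 °C

Energy conservation, ΣQ = 0:
0.5489×385×(T − 226.7) + 0.4473×2360×(T − 33.45) = 0
(211.33 + 1055.6) T = 211.33×226.7 + 1055.6×33.45
T = 83218/1267 ≈ 65.68 °C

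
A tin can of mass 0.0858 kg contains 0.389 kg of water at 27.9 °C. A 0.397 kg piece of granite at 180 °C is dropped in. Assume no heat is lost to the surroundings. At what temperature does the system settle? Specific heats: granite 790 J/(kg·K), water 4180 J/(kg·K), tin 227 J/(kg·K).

T_f ≈ 52.2 °C

Let T be the final temperature. ΣQ_i = 0:
0.397·790·(T − 180) + 0.389·4180·(T − 27.9) + 0.0858·227·(T − 27.9) = 0
313.63(T − 180) + 1626(T − 27.9) + 19.48(T − 27.9) = 0
1959.1 T = 102363
T = 102363/1959.1 ≈ 52.25 °C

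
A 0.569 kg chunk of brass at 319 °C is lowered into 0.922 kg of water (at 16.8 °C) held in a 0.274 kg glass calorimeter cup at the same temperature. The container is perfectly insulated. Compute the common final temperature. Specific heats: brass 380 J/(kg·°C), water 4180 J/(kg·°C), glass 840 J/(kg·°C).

T_f ≈ 32.0 °C

Taking heat into each body as positive, Σ m c ΔT = 0:
0.569·380·(T − 319) + 0.922·4180·(T − 16.8) + 0.274·840·(T − 16.8) = 0
216.22(T − 319) + 3854(T − 16.8) + 230.16(T − 16.8) = 0
(216.22 + 3854 + 230.16) T = 216.22·319 + 3854·16.8 + 230.16·16.8
T = 137587 / 4300.3 = 32 °C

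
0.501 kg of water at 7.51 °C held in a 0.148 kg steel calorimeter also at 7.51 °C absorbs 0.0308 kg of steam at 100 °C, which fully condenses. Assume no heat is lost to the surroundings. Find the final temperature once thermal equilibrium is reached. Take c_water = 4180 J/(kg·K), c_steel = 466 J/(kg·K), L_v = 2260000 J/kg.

Taking heat into each body as positive, Σ m c ΔT = 0:
steam→water at 100 °C releases m L_v = 0.0308·2260000 = 69608
  condensed water 100 °C→T: 128.74(T − 100)
  original water: 2094.2(T − 7.51)
  steel cup: 0.148·466·(T − 7.51) = 68.97(T − 7.51)
2291.9 T = 69608 + 12874 + 16245 = 98728
T ≈ 43.08 °C — below 100 °C, confirming all the steam condensed.

T_f ≈ 43.1 °C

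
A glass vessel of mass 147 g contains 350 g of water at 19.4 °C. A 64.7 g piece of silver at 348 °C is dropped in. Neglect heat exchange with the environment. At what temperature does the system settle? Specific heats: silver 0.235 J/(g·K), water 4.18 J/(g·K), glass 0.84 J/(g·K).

Net heat exchanged in the isolated system is zero:
64.7*0.235*(T − 348) + 350*4.18*(T − 19.4) + 147*0.84*(T − 19.4) = 0
15.2(T − 348) + 1463(T − 19.4) + 123.48(T − 19.4) = 0
1601.7 T = 36069
T = 36069/1601.7 ≈ 22.52 °C

T_f ≈ 22.5 °C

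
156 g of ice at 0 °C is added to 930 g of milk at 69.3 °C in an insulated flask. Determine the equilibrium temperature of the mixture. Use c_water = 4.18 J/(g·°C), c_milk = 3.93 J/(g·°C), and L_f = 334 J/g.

T_f ≈ 46.7 °C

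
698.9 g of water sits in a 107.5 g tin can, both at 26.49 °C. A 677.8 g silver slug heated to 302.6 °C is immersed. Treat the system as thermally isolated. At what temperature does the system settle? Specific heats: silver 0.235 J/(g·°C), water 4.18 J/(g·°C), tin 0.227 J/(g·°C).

With ΣQ=0 the equilibrium temperature is the m·c-weighted mean:
T_f = (159.28*302.6 + 2921.4*26.49 + 24.4*26.49) / (159.28 + 2921.4 + 24.4)
    = 126233 / 3105.1 ≈ 40.65 °C

T_f ≈ 40.7 °C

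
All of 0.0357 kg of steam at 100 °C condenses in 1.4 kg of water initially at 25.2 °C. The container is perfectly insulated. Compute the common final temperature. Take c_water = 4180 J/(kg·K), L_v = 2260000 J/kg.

Taking heat into each body as positive, Σ m c ΔT = 0:
steam→water at 100 °C releases m L_v = 0.0357×2260000 = 80682; condensate cools 100→T: 0.0357×4180×(T − 100) = 149.23(T − 100); water warms: 1.4×4180×(T − 25.2) = 5852(T − 25.2)
6001.2 T = 80682 + 14923 + 147470 = 243075
T ≈ 40.50 °C — below 100 °C, confirming all the steam condensed.

T_f ≈ 40.5 °C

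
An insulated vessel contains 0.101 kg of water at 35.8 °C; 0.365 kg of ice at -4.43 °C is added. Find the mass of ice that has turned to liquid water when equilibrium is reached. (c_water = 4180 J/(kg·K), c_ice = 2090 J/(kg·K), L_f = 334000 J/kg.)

m_melted ≈ 0.0351 kg

Water can give up m c ΔT = 0.101·4180·35.8 = 15114 J before reaching 0 °C.
Warming the ice to 0 °C takes 0.365·2090·4.43 = 3379.4 J, leaving 11735 J for melting.
Melting all 0.365 kg of ice would need 0.365·334000 = 121910 J.
Since 11735 < 121910 J, not all the ice melts; equilibrium is at 0 °C.
m_melted·334000 = 11735  ⇒  m_melted ≈ 0.03513 kg.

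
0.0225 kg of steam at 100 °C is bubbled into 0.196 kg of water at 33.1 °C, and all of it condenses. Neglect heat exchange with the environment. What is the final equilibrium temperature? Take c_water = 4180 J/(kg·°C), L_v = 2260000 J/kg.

Setting the total heat transfer to zero:
condense steam: −0.0225·2260000 = −50850
  condensate cools 100→T: 0.0225·4180·(T − 100) = 94.05(T − 100)
  water warms: 0.196·4180·(T − 33.1) = 819.28(T − 33.1)
913.33 T = 50850 + 9405 + 27118 = 87373
T ≈ 95.66 °C, under the boiling point, so the assumption holds.

T_f ≈ 95.7 °C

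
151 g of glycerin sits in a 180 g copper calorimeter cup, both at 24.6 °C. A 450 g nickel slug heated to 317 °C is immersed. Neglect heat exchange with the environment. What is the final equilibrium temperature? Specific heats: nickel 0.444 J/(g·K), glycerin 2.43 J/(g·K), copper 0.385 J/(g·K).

T_f ≈ 116.5 °C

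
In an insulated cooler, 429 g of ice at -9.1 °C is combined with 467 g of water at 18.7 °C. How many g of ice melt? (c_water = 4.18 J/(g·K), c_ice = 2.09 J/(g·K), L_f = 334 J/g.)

Cooling the water to 0 °C releases 467·4.18·18.7 = 36504 J.
Warming the ice to 0 °C takes 429·2.09·9.1 = 8159.2 J, leaving 28344 J for melting.
Melting all 429 g of ice would need 429·334 = 143286 J.
That's not enough to melt it all — equilibrium is at 0 °C with ice remaining.
Mass melted = 28344/334 ≈ 84.86 g.

m_melted ≈ 84.9 g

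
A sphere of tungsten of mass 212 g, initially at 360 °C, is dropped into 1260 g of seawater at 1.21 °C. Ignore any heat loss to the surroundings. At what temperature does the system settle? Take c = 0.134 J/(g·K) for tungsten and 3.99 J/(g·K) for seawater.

Heat gained plus heat lost sum to zero:
212·0.134·(T − 360) + 1260·3.99·(T − 1.21) = 0
5055.8 T = 16310
T = 16310 / 5055.8 = 3.23 °C

T_f ≈ 3.2 °C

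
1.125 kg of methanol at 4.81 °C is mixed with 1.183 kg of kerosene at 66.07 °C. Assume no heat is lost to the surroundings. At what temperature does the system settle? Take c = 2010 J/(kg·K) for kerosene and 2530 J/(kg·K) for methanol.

Set heat shed by the hot body equal to heat absorbed by the cold body:
1.183×2010×(66.07 − T) = 1.125×2530×(T − 4.81)
2377.8(66.07 − T) = 2846.2(T − 4.81)
5224.1 T = 170794  ⇒  T ≈ 32.69 °C

T_f ≈ 32.7 °C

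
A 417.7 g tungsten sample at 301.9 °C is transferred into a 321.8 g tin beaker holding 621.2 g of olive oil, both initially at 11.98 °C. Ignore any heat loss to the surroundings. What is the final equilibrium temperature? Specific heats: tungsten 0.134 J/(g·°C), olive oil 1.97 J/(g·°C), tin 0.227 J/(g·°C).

Heat gained plus heat lost sum to zero:
417.7*0.134*(T − 301.9) + 621.2*1.97*(T − 11.98) + 321.8*0.227*(T − 11.98) = 0
1352.8 T = 32434
T = 32434/1352.8 ≈ 23.98 °C

T_f ≈ 24.0 °C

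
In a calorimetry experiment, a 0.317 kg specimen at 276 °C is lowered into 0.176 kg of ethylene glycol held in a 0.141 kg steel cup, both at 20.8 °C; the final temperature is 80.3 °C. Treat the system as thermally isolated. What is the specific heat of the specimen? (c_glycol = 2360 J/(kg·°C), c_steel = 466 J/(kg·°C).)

Energy conservation, ΣQ = 0:
0.317×c×(80.3 − 276) + 0.176×2360×(80.3 − 20.8) + 0.141×466×(80.3 − 20.8) = 0
-62.04 c = -28623
c = -28623/-62.04 ≈ 461.4 J/(kg·°C)

c ≈ 461 J/(kg·°C)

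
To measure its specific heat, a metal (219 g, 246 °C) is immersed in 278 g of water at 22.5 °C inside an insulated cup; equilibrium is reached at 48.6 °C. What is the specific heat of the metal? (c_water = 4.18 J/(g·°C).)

c ≈ 0.702 J/(g·°C)

Setting the total heat transfer to zero:
219·c·(48.6 − 246) + 278·4.18·(48.6 − 22.5) = 0
-43231 c = -30329
c = -30329/-43231 ≈ 0.7016 J/(g·°C)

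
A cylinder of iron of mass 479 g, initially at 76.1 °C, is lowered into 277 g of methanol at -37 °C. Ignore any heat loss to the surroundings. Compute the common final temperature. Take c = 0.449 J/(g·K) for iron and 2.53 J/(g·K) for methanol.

T_f ≈ -10.4 °C

Let T be the final temperature. ΣQ_i = 0:
479*0.449*(T − 76.1) + 277*2.53*(T − (-37)) = 0
915.88 T = -9563.1
T ≈ -10.44 °C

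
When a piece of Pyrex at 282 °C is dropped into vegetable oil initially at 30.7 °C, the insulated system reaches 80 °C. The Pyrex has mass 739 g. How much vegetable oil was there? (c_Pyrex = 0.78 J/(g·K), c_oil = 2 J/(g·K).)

m ≈ 1180 g

Setting the total heat transfer to zero:
739·0.78·(80 − 282) + m·2·(80 − 30.7) = 0
98.6 m = 116437
m = 116437/98.6 ≈ 1181 g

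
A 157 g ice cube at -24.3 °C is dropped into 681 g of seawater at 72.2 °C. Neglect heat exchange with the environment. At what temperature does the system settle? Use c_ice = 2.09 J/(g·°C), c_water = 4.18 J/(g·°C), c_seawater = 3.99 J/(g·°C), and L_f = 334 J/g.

Sum of m c ΔT and latent-heat terms is zero:
warm ice to 0 °C: 157×2.09×(0 − (-24.3)) = 7973.6; melt ice: 157×334 = 52438; warm the meltwater: 656.26 T; seawater cools: 681×3.99×(T − 72.2) = 2717.2(T − 72.2)
3373.4 T = 196181 − 60412 = 135770
T ≈ 40.25 °C (positive, so assuming full melt was valid).

T_f ≈ 40.2 °C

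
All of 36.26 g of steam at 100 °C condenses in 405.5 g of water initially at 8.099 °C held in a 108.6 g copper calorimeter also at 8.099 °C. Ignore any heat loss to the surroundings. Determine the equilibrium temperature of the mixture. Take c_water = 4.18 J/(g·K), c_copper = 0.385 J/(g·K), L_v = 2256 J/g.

Setting the total heat transfer to zero:
steam→water at 100 °C releases m L_v = 36.26·2256 = 81803; condensed water 100 °C→T: 151.57(T − 100); original water: 1695(T − 8.099); cup: 41.81(T − 8.099)
1888.4 T = 81803 + 15157 + 14066 = 111026
T ≈ 58.79 °C (< 100 °C, so full condensation is consistent).

T_f ≈ 58.8 °C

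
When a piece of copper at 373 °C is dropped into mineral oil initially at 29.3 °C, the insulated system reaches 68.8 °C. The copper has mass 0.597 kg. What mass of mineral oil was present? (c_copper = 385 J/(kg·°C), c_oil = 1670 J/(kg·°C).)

m ≈ 1.06 kg

|Q_copper| = |Q_oil|:
0.597·385·(373 − 68.8) = m·1670·(68.8 − 29.3)
65965 m = 69919  ⇒  m ≈ 1.06 kg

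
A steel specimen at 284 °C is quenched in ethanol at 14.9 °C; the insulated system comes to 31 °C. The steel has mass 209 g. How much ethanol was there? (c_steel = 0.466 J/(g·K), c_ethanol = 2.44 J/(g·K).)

Setting the total heat transfer to zero:
209×0.466×(31 − 284) + m×2.44×(31 − 14.9) = 0
39.28 m = 24641
m = 24641/39.28 ≈ 627.2 g

m ≈ 627 g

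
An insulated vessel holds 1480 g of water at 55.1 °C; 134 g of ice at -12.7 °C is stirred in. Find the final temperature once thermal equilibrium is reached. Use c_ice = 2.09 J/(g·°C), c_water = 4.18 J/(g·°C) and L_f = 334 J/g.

Sum of m c ΔT and latent-heat terms is zero:
ice -12.7→0 °C: 134×2.09×12.7 = 3556.8
  latent heat to melt: 134×334 = 44756
  meltwater 0→T: 134×4.18×T = 560.12 T
  water: 6186.4(T − 55.1)
6746.5 T = 340871 − 48313 = 292558
T ≈ 43.36 °C — above 0 °C, consistent with complete melting.

T_f ≈ 43.4 °C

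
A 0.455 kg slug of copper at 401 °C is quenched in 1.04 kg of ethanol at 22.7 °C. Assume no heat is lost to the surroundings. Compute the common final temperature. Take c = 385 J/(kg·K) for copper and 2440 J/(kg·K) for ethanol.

Taking heat into each body as positive, Σ m c ΔT = 0:
0.455*385*(T − 401) + 1.04*2440*(T − 22.7) = 0
(175.18 + 2537.6) T = 175.18*401 + 2537.6*22.7
T ≈ 47.13 °C

T_f ≈ 47.1 °C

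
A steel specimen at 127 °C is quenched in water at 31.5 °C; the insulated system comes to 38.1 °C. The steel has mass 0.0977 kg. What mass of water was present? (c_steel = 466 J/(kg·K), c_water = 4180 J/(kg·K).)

m ≈ 0.147 kg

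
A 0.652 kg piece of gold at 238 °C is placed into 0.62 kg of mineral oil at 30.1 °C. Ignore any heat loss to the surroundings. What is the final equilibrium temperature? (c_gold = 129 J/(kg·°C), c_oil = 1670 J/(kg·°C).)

T_f ≈ 45.7 °C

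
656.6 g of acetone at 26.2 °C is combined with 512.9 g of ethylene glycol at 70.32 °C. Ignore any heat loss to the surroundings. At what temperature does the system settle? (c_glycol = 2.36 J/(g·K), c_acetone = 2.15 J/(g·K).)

T_f ≈ 46.6 °C

Net heat exchanged in the isolated system is zero:
512.9×2.36×(T − 70.32) + 656.6×2.15×(T − 26.2) = 0
1210.4(T − 70.32) + 1411.7(T − 26.2) = 0
(1210.4 + 1411.7) T = 1210.4×70.32 + 1411.7×26.2
T ≈ 46.57 °C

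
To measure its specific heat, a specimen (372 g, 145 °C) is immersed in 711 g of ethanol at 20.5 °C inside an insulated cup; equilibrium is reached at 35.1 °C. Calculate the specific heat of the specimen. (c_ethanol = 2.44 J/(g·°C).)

c ≈ 0.62 J/(g·°C)

Heat lost by the specimen = heat gained by the ethanol:
372·c·(145 − 35.1) = 711·2.44·(35.1 − 20.5)
40883 c = 25329  ⇒  c ≈ 0.6195 J/(g·°C)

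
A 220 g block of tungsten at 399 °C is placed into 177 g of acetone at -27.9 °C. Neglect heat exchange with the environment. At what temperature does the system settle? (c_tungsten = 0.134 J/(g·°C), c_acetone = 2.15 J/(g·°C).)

T_f ≈ 2.8 °C

Heat gained plus heat lost sum to zero:
220·0.134·(T − 399) + 177·2.15·(T − (-27.9)) = 0
410.03 T = 1145.2
T = 1145.2/410.03 ≈ 2.79 °C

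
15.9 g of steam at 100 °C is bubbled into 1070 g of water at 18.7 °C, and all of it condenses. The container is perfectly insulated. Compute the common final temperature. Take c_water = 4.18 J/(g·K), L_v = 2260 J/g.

Energy conservation, ΣQ = 0:
condense steam: −15.9×2260 = −35934
  condensed water 100 °C→T: 66.46(T − 100)
  original water: 4472.6(T − 18.7)
4539.1 T = 35934 + 6646.2 + 83638 = 126218
T ≈ 27.81 °C, under the boiling point, so the assumption holds.

T_f ≈ 27.8 °C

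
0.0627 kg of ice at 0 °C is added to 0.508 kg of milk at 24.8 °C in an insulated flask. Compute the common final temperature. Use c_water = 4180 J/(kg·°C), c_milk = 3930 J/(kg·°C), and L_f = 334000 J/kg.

Setting the total heat transfer to zero:
melt ice: 0.0627·334000 = 20942
  meltwater 0→T: 0.0627·4180·T = 262.09 T
  milk: 1996.4(T − 24.8)
2258.5 T = 49512 − 20942 = 28570
T ≈ 12.65 °C — above 0 °C, consistent with complete melting.

T_f ≈ 12.6 °C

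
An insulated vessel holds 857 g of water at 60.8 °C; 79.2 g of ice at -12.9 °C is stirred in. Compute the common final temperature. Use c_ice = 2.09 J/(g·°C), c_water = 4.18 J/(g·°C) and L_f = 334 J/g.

T_f ≈ 48.4 °C

Energy conservation, ΣQ = 0:
warm ice to 0 °C: 79.2·2.09·(0 − (-12.9)) = 2135.3
  fusion: m_ice L_f = 79.2·334 = 26453
  meltwater 0→T: 79.2·4.18·T = 331.06 T
  water cools: 857·4.18·(T − 60.8) = 3582.3(T − 60.8)
3913.3 T = 217801 − 28588 = 189213
T ≈ 48.35 °C (positive, so assuming full melt was valid).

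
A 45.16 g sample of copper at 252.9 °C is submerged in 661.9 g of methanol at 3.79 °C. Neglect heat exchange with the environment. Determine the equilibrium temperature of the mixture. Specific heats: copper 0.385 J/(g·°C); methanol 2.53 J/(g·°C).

T_f ≈ 6.3 °C

Let T be the final temperature. ΣQ_i = 0:
45.16·0.385·(T − 252.9) + 661.9·2.53·(T − 3.79) = 0
1692 T = 10744
T ≈ 6.35 °C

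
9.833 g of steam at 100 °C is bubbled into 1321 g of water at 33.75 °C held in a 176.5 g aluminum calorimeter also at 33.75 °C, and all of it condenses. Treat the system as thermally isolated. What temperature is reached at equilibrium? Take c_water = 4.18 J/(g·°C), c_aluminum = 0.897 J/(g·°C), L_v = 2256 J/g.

Setting the total heat transfer to zero:
latent heat released on condensation: 9.833·2256 = 22183
  condensed water 100 °C→T: 41.1(T − 100)
  water warms: 1321·4.18·(T − 33.75) = 5521.8(T − 33.75)
  aluminum cup: 176.5·0.897·(T − 33.75) = 158.32(T − 33.75)
5721.2 T = 22183 + 4110.2 + 191703 = 217997
T ≈ 38.10 °C, under the boiling point, so the assumption holds.

T_f ≈ 38.1 °C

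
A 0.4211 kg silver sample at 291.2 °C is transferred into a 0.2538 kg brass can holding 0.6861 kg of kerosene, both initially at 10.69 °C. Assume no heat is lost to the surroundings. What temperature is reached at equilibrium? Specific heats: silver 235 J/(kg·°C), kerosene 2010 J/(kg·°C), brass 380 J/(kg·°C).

Net heat exchanged in the isolated system is zero:
0.4211×235×(T − 291.2) + 0.6861×2010×(T − 10.69) + 0.2538×380×(T − 10.69) = 0
98.96(T − 291.2) + 1379.1(T − 10.69) + 96.44(T − 10.69) = 0
(98.96 + 1379.1 + 96.44) T = 98.96×291.2 + 1379.1×10.69 + 96.44×10.69
T = 44590 / 1574.5 = 28.3 °C

T_f ≈ 28.3 °C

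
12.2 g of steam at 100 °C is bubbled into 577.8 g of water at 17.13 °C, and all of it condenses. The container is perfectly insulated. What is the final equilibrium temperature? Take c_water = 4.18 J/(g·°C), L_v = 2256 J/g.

T_f ≈ 30.0 °C

Energy conservation, ΣQ = 0:
steam→water at 100 °C releases m L_v = 12.2·2256 = 27523
  condensed water 100 °C→T: 51(T − 100)
  water warms: 577.8·4.18·(T − 17.13) = 2415.2(T − 17.13)
2466.2 T = 27523 + 5099.6 + 41372 = 73995
T ≈ 30.00 °C (< 100 °C, so full condensation is consistent).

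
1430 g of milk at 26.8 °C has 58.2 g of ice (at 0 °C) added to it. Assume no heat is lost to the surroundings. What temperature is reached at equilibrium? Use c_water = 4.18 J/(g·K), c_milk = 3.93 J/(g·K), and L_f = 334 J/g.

Let T be the final temperature. ΣQ_i = 0:
latent heat to melt: 58.2×334 = 19439
  warm the meltwater: 243.28 T
  milk: 5619.9(T − 26.8)
5863.2 T = 150613 − 19439 = 131175
T ≈ 22.37 °C. Since T > 0 °C, the all-ice-melts assumption holds.

T_f ≈ 22.4 °C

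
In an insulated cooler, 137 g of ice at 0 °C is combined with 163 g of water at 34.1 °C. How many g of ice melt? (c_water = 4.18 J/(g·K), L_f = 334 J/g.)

m_melted ≈ 69.6 g

Heat available from the water dropping to 0 °C: 163×4.18×34.1 = 23234 J.
Melting all 137 g of ice would need 137×334 = 45758 J.
23234 J < 45758 J, so only part of the ice melts and the system sits at 0 °C.
m_melt = 23234 / L_f = 69.56 g.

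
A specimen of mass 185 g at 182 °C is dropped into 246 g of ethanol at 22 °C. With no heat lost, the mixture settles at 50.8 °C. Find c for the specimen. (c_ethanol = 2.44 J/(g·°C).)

c ≈ 0.712 J/(g·°C)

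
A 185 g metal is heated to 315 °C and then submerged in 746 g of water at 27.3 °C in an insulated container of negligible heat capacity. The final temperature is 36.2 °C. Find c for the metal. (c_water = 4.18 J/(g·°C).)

c ≈ 0.538 J/(g·°C)

Let T be the final temperature. ΣQ_i = 0:
185·c·(36.2 − 315) + 746·4.18·(36.2 − 27.3) = 0
-51578 c = -27753
c = -27753/-51578 ≈ 0.5381 J/(g·°C)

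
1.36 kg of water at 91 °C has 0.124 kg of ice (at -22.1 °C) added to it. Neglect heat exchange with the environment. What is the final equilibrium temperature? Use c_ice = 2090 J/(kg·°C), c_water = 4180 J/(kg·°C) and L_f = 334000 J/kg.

T_f ≈ 75.8 °C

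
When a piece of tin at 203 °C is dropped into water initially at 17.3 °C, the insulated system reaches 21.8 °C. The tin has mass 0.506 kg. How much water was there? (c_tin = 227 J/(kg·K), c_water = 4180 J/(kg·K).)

m ≈ 1.11 kg

Let T be the final temperature. ΣQ_i = 0:
0.506·227·(21.8 − 203) + m·4180·(21.8 − 17.3) = 0
18810 m = 20813
m = 20813/18810 ≈ 1.106 kg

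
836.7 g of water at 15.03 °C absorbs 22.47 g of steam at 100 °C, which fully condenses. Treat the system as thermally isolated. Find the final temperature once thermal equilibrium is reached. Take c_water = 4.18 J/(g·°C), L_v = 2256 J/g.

T_f ≈ 31.4 °C

Setting the total heat transfer to zero:
latent heat released on condensation: 22.47×2256 = 50692
  condensate cools 100→T: 22.47×4.18×(T − 100) = 93.92(T − 100)
  original water: 3497.4(T − 15.03)
3591.3 T = 50692 + 9392.5 + 52566 = 112651
T ≈ 31.37 °C, under the boiling point, so the assumption holds.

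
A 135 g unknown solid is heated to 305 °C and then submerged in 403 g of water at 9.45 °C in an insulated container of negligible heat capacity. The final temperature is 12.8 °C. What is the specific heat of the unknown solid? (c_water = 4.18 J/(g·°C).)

c ≈ 0.143 J/(g·°C)

Setting the total heat transfer to zero:
135·c·(12.8 − 305) + 403·4.18·(12.8 − 9.45) = 0
-39447 c = -5643.2
c = -5643.2/-39447 ≈ 0.1431 J/(g·°C)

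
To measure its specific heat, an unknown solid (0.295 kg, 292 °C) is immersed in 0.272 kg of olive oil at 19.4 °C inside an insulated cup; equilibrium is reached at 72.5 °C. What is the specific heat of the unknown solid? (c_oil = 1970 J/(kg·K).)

c ≈ 439 J/(kg·K)

m_s c (T_s − T_f) = m_oil c_oil (T_f − T_0):
0.295·c·(292 − 72.5) = 0.272·1970·(72.5 − 19.4)
64.75 c = 28453  ⇒  c ≈ 439.4 J/(kg·K)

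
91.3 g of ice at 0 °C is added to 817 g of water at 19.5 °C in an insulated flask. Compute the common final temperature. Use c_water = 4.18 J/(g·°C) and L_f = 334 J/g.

T_f ≈ 9.5 °C

Setting the total heat transfer to zero:
fusion: m_ice L_f = 91.3×334 = 30494
  warm the meltwater: 381.63 T
  water: 3415.1(T − 19.5)
3796.7 T = 66594 − 30494 = 36099
T ≈ 9.51 °C (positive, so assuming full melt was valid).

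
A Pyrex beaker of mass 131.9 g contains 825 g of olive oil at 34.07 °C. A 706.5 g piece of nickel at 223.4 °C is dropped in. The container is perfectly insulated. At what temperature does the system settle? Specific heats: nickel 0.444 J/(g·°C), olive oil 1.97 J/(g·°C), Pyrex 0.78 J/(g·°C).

T_f ≈ 63.2 °C

Net heat exchanged in the isolated system is zero:
706.5×0.444×(T − 223.4) + 825×1.97×(T − 34.07) + 131.9×0.78×(T − 34.07) = 0
313.69(T − 223.4) + 1625.2(T − 34.07) + 102.88(T − 34.07) = 0
(313.69 + 1625.2 + 102.88) T = 313.69×223.4 + 1625.2×34.07 + 102.88×34.07
T ≈ 63.16 °C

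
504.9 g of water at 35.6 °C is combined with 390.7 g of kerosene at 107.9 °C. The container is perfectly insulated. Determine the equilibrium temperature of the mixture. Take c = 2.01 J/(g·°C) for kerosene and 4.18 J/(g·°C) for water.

T_f ≈ 55.2 °C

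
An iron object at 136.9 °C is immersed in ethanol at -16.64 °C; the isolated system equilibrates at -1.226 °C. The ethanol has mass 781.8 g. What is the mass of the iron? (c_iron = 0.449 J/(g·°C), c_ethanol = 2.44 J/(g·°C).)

m ≈ 474 g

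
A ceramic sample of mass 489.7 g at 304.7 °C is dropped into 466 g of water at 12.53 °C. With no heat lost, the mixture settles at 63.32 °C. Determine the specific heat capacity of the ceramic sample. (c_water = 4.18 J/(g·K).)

Net heat exchanged in the isolated system is zero:
489.7×c×(63.32 − 304.7) + 466×4.18×(63.32 − 12.53) = 0
-118204 c = -98933
c = -98933/-118204 ≈ 0.837 J/(g·K)

c ≈ 0.837 J/(g·K)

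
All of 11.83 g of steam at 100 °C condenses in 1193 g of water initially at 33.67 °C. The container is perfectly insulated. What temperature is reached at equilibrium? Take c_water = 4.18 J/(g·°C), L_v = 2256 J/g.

T_f ≈ 39.6 °C

Taking heat into each body as positive, Σ m c ΔT = 0:
latent heat released on condensation: 11.83·2256 = 26688; condensate cools 100→T: 11.83·4.18·(T − 100) = 49.45(T − 100); water warms: 1193·4.18·(T − 33.67) = 4986.7(T − 33.67)
5036.2 T = 26688 + 4944.9 + 167904 = 199537
T ≈ 39.62 °C, under the boiling point, so the assumption holds.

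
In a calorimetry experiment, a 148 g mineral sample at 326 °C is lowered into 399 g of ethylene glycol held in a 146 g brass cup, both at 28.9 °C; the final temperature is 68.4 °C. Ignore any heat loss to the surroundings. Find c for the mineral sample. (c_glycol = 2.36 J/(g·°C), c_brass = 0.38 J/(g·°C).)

c ≈ 1.03 J/(g·°C)

Taking heat into each body as positive, Σ m c ΔT = 0:
148·c·(68.4 − 326) + 399·2.36·(68.4 − 28.9) + 146·0.38·(68.4 − 28.9) = 0
-38125 c = -39386
c = -39386/-38125 ≈ 1.033 J/(g·°C)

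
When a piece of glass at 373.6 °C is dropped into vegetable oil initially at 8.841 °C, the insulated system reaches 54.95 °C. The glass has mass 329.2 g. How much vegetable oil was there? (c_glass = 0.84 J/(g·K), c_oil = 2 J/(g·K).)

m ≈ 956 g

Setting the total heat transfer to zero:
329.2·0.84·(54.95 − 373.6) + m·2·(54.95 − 8.841) = 0
92.22 m = 88116
m = 88116/92.22 ≈ 955.5 g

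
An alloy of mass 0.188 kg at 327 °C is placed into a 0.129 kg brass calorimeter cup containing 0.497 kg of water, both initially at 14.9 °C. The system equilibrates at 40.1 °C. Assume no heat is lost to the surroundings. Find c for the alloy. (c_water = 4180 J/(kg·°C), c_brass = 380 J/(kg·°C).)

c ≈ 994 J/(kg·°C)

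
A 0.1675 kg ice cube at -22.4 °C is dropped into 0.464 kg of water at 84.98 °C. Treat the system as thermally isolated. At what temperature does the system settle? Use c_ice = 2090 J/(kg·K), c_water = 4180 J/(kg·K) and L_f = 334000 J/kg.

T_f ≈ 38.3 °C

Energy conservation, ΣQ = 0:
warm ice to 0 °C: 0.1675·2090·(0 − (-22.4)) = 7841.7; fusion: m_ice L_f = 0.1675·334000 = 55945; meltwater 0→T: 0.1675·4180·T = 700.15 T; water: 1939.5(T − 84.98)
2639.7 T = 164820 − 63787 = 101034
T ≈ 38.28 °C — above 0 °C, consistent with complete melting.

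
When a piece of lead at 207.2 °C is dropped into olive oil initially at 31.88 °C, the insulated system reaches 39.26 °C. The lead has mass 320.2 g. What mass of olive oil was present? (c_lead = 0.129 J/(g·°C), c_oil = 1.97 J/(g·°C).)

m ≈ 477 g

Heat lost by the lead = heat gained by the oil:
320.2×0.129×(207.2 − 39.26) = m×1.97×(39.26 − 31.88)
14.54 m = 6936.9  ⇒  m ≈ 477.1 g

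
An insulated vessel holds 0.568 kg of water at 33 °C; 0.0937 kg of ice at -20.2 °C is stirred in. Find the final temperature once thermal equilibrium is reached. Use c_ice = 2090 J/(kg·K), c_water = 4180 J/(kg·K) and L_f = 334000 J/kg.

T_f ≈ 15.6 °C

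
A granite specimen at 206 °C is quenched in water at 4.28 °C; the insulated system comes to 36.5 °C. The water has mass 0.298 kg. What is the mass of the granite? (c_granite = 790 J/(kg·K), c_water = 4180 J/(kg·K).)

Let T be the final temperature. ΣQ_i = 0:
m×790×(36.5 − 206) + 0.298×4180×(36.5 − 4.28) = 0
-133905 m = -40135
m = -40135/-133905 ≈ 0.2997 kg

m ≈ 0.3 kg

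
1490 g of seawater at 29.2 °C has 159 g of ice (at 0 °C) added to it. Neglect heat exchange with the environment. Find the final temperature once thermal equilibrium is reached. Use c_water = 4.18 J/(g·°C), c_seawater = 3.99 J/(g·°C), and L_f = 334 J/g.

T_f ≈ 18.2 °C

Setting the total heat transfer to zero:
latent heat to melt: 159×334 = 53106; meltwater 0→T: 159×4.18×T = 664.62 T; seawater cools: 1490×3.99×(T − 29.2) = 5945.1(T − 29.2)
6609.7 T = 173597 − 53106 = 120491
T ≈ 18.23 °C — above 0 °C, consistent with complete melting.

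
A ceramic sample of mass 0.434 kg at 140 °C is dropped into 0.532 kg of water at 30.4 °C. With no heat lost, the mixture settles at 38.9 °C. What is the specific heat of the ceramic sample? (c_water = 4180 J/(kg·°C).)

Heat lost by the ceramic sample = heat gained by the water:
0.434·c·(140 − 38.9) = 0.532·4180·(38.9 − 30.4)
43.88 c = 18902  ⇒  c ≈ 430.8 J/(kg·°C)

c ≈ 431 J/(kg·°C)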